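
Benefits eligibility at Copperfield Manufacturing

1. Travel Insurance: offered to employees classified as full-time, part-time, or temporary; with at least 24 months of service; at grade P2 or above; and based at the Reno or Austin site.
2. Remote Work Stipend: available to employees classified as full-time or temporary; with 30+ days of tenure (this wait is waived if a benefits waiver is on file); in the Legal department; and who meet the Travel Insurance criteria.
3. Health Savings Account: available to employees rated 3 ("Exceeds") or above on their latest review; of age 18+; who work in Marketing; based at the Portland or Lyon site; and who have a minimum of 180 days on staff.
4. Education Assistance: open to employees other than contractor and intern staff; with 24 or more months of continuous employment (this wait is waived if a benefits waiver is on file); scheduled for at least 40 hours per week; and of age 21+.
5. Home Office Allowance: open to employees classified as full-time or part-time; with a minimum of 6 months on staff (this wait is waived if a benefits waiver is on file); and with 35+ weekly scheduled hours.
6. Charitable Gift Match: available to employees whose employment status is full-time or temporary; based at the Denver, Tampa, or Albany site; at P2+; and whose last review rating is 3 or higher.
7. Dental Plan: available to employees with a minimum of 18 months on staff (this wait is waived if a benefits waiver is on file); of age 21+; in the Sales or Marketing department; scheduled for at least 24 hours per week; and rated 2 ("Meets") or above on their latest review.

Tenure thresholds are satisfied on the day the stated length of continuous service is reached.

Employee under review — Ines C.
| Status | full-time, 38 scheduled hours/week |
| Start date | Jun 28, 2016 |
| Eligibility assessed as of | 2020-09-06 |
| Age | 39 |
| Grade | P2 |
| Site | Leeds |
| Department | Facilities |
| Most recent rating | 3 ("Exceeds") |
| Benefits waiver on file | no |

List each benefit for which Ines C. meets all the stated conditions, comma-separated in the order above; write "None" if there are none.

Service from Jun 28, 2016 to 2020-09-06: 1531 days.
Travel Insurance — status full-time ✓; service 1531 days ≥ 24 months (≈720 days) ✓; grade P2 ≥ P2 ✓; site Leeds ✗ (not Reno or Austin) → not eligible.
Remote Work Stipend — status full-time ✓; no waiver, service 1531 days ≥ 30 days ✓; dept Facilities ✗ → not eligible.
Health Savings Account — rating 3 ≥ 3 ✓; age 39 ≥ 18 ✓; dept Facilities ✗ → not eligible.
Education Assistance — status full-time ✓ (not excluded); no waiver, service 1531 days ≥ 24 months (≈720 days) ✓; 38 hrs/wk < 40 ✗ → not eligible.
Home Office Allowance — status full-time ✓; no waiver, service 1531 days ≥ 6 months (≈180 days) ✓; 38 hrs/wk ≥ 35 ✓ → eligible.
Charitable Gift Match — status full-time ✓; site Leeds ✗ (not Denver, Tampa, or Albany) → not eligible.
Dental Plan — no waiver, service 1531 days ≥ 18 months (≈540 days) ✓; age 39 ≥ 21 ✓; dept Facilities ✗ → not eligible.

Home Office Allowance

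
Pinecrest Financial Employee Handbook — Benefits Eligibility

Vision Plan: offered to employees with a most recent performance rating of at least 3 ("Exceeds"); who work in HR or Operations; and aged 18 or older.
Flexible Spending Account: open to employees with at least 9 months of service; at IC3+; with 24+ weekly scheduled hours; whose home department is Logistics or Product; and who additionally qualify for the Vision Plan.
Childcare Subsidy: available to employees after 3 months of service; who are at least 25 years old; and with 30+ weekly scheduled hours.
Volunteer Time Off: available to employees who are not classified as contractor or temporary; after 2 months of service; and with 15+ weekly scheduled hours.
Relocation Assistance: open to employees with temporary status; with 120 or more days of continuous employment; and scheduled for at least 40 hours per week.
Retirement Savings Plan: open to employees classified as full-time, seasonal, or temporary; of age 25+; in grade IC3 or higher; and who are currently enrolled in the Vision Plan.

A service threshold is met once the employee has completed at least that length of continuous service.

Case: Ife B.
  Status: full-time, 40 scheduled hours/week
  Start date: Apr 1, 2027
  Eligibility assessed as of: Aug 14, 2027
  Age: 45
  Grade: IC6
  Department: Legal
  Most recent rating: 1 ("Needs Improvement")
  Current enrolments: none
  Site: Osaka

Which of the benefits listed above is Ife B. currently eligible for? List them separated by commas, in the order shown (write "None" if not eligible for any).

Service from Apr 1, 2027 to Aug 14, 2027: 135 days.
Vision Plan — rating 1 < 3 ✗ → not eligible.
Flexible Spending Account — service 135 days < 9 months (≈270 days) ✗ → not eligible.
Childcare Subsidy — service 135 days ≥ 3 months (≈90 days) ✓; age 45 ≥ 25 ✓; 40 hrs/wk ≥ 30 ✓ → eligible.
Volunteer Time Off — status full-time ✓ (not excluded); service 135 days ≥ 2 months (≈60 days) ✓; 40 hrs/wk ≥ 15 ✓ → eligible.
Relocation Assistance — status full-time ✗ (requires temporary) → not eligible.
Retirement Savings Plan — status full-time ✓; age 45 ≥ 25 ✓; grade IC6 ≥ IC3 ✓; not enrolled in Vision Plan ✗ → not eligible.

Childcare Subsidy, Volunteer Time Off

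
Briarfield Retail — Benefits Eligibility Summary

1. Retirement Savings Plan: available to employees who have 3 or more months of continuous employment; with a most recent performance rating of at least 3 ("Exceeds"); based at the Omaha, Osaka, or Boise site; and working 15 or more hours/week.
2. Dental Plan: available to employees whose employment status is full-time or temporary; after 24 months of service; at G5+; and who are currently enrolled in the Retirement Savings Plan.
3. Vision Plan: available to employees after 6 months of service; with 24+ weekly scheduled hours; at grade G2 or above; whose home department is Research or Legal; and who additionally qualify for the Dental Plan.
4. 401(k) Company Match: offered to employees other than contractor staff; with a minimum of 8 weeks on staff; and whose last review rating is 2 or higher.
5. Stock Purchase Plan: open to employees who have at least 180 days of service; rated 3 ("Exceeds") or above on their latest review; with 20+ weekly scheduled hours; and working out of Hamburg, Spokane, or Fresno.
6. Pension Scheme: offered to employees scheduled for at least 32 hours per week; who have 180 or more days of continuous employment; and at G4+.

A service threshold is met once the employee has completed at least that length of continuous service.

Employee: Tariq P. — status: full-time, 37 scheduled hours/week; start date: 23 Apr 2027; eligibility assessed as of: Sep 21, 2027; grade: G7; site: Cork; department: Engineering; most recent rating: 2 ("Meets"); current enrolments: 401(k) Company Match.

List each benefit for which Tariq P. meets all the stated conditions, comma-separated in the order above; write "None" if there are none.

401(k) Company Match

Service from 23 Apr 2027 to Sep 21, 2027: 151 days.
Retirement Savings Plan — service 151 days ≥ 3 months (≈90 days) ✓; rating 2 < 3 ✗ → not eligible.
Dental Plan — status full-time ✓; service 151 days < 24 months (≈720 days) ✗ → not eligible.
Vision Plan — service 151 days < 6 months (≈180 days) ✗ → not eligible.
401(k) Company Match — status full-time ✓ (not excluded); service 151 days ≥ 8 weeks (≈56 days) ✓; rating 2 ≥ 2 ✓ → eligible.
Stock Purchase Plan — service 151 days < 180 days ✗ → not eligible.
Pension Scheme — 37 hrs/wk ≥ 32 ✓; service 151 days < 180 days ✗ → not eligible.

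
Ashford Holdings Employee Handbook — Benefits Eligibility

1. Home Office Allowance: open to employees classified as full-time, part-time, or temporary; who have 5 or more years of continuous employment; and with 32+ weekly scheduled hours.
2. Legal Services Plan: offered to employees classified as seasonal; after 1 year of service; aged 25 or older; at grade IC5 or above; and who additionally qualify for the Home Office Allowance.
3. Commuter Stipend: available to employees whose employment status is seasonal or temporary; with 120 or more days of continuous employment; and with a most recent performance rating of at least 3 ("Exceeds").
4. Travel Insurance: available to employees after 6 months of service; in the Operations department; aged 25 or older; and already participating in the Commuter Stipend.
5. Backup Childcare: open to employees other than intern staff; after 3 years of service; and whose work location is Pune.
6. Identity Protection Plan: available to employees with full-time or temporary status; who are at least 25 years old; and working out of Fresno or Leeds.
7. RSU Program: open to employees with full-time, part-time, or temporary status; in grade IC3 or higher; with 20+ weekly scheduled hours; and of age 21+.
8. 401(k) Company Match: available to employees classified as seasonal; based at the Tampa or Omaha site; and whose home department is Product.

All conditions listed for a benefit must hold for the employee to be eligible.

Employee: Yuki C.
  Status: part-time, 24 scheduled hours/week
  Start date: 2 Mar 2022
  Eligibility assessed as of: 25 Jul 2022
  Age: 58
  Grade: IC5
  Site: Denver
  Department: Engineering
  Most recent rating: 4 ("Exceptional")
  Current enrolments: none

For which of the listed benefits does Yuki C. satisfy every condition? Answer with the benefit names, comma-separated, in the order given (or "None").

RSU Program

Service from 2 Mar 2022 to 25 Jul 2022: 145 days.
Home Office Allowance — status part-time ✓; service 145 days < 5 years (≈1825 days) ✗ → not eligible.
Legal Services Plan — status part-time ✗ (requires seasonal) → not eligible.
Commuter Stipend — status part-time ✗ (requires seasonal or temporary) → not eligible.
Travel Insurance — service 145 days < 6 months (≈180 days) ✗ → not eligible.
Backup Childcare — status part-time ✓ (not excluded); service 145 days < 3 years (≈1095 days) ✗ → not eligible.
Identity Protection Plan — status part-time ✗ (requires full-time or temporary) → not eligible.
RSU Program — status part-time ✓; grade IC5 ≥ IC3 ✓; 24 hrs/wk ≥ 20 ✓; age 58 ≥ 21 ✓ → eligible.
401(k) Company Match — status part-time ✗ (requires seasonal) → not eligible.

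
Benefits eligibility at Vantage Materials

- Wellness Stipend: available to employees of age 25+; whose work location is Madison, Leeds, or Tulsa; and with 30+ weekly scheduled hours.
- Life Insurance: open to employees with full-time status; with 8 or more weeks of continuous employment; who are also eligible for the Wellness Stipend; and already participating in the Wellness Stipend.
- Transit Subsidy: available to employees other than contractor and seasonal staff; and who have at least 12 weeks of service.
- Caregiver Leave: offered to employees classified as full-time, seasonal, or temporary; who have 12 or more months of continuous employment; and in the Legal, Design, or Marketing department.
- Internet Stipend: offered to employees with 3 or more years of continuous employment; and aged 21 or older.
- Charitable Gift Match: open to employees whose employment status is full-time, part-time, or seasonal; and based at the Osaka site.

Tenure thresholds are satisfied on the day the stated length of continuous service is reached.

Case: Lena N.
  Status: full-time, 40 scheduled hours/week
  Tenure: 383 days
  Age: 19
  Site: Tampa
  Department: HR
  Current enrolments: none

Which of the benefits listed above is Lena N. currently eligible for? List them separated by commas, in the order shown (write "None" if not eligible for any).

Transit Subsidy

Wellness Stipend — age 19 < 25 ✗ → not eligible.
Life Insurance — status full-time ✓; service 383 days ≥ 8 weeks (≈56 days) ✓; not eligible for Wellness Stipend ✗ → not eligible.
Transit Subsidy — status full-time ✓ (not excluded); service 383 days ≥ 12 weeks (≈84 days) ✓ → eligible.
Caregiver Leave — status full-time ✓; service 383 days ≥ 12 months (≈360 days) ✓; dept HR ✗ → not eligible.
Internet Stipend — service 383 days < 3 years (≈1095 days) ✗ → not eligible.
Charitable Gift Match — status full-time ✓; site Tampa ✗ (not Osaka) → not eligible.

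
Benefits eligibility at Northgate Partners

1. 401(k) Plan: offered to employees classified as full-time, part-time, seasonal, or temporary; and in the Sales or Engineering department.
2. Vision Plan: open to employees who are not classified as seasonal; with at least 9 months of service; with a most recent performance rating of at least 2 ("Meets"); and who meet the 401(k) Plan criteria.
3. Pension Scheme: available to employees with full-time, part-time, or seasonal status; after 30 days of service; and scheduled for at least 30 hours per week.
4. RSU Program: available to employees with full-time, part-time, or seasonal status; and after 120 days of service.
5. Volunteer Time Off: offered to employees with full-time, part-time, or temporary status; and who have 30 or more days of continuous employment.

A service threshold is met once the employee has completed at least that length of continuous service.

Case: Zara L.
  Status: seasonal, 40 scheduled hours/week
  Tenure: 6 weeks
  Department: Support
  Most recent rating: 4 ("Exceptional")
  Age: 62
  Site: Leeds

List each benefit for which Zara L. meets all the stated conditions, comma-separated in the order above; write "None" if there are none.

Pension Scheme

401(k) Plan — status seasonal ✓; dept Support ✗ → not eligible.
Vision Plan — status seasonal ✗ (excluded) → not eligible.
Pension Scheme — status seasonal ✓; service 6 weeks ≥ 30 days ✓; 40 hrs/wk ≥ 30 ✓ → eligible.
RSU Program — status seasonal ✓; service 6 weeks < 120 days ✗ → not eligible.
Volunteer Time Off — status seasonal ✗ (requires full-time, part-time, or temporary) → not eligible.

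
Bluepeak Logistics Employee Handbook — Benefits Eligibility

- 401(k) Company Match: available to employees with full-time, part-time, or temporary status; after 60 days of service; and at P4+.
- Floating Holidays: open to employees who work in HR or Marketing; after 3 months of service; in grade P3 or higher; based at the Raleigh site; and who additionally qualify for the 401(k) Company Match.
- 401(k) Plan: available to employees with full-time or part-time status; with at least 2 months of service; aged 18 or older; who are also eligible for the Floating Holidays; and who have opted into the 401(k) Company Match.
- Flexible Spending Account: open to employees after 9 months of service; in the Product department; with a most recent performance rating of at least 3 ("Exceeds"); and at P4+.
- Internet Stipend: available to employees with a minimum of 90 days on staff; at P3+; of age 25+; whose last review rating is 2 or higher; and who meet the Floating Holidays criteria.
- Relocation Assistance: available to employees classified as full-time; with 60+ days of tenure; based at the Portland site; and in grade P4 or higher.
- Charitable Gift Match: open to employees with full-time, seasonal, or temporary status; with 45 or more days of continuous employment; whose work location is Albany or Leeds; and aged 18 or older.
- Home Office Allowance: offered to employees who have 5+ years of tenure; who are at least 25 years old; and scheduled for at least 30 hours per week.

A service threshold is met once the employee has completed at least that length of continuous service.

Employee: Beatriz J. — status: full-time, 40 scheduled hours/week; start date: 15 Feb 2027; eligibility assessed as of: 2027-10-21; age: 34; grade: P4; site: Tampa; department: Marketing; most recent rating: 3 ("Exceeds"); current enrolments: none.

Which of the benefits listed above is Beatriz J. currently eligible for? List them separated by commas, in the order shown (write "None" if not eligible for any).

Service from 15 Feb 2027 to 2027-10-21: 248 days.
401(k) Company Match — status full-time ✓; service 248 days ≥ 60 days ✓; grade P4 ≥ P4 ✓ → eligible.
Floating Holidays — dept Marketing ✓; service 248 days ≥ 3 months (≈90 days) ✓; grade P4 ≥ P3 ✓; site Tampa ✗ (not Raleigh) → not eligible.
401(k) Plan — status full-time ✓; service 248 days ≥ 2 months (≈60 days) ✓; age 34 ≥ 18 ✓; not eligible for Floating Holidays ✗ → not eligible.
Flexible Spending Account — service 248 days < 9 months (≈270 days) ✗ → not eligible.
Internet Stipend — service 248 days ≥ 90 days ✓; grade P4 ≥ P3 ✓; age 34 ≥ 25 ✓; rating 3 ≥ 2 ✓; not eligible for Floating Holidays ✗ → not eligible.
Relocation Assistance — status full-time ✓; service 248 days ≥ 60 days ✓; site Tampa ✗ (not Portland) → not eligible.
Charitable Gift Match — status full-time ✓; service 248 days ≥ 45 days ✓; site Tampa ✗ (not Albany or Leeds) → not eligible.
Home Office Allowance — service 248 days < 5 years (≈1825 days) ✗ → not eligible.

401(k) Company Match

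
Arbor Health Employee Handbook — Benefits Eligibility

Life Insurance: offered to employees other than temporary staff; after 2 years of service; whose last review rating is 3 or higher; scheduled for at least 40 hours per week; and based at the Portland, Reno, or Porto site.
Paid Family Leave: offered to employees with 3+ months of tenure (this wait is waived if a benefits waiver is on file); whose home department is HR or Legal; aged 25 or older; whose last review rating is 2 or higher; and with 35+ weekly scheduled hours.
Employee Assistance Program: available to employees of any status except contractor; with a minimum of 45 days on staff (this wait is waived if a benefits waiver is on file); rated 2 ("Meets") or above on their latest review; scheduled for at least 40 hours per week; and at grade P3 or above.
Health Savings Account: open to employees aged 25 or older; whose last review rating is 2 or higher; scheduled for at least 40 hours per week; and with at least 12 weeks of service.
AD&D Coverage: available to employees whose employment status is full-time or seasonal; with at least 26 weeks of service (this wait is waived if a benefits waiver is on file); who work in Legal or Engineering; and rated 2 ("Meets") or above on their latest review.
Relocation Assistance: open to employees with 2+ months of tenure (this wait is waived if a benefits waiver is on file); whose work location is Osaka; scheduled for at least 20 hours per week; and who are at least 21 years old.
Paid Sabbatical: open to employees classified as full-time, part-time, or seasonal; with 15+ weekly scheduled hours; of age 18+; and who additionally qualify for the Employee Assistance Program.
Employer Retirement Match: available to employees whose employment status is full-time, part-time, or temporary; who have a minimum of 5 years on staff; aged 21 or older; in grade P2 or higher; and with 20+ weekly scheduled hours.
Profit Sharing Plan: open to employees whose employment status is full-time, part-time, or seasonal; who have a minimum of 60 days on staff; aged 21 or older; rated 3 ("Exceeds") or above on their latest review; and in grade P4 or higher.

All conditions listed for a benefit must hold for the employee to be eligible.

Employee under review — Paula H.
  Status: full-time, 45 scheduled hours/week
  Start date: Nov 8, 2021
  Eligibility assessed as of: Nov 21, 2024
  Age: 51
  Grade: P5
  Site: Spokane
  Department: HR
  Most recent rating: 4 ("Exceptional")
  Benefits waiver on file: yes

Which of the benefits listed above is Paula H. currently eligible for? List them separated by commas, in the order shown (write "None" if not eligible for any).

Service from Nov 8, 2021 to Nov 21, 2024: 1109 days.
Life Insurance — status full-time ✓ (not excluded); service 1109 days ≥ 2 years (≈730 days) ✓; rating 4 ≥ 3 ✓; 45 hrs/wk ≥ 40 ✓; site Spokane ✗ (not Portland, Reno, or Porto) → not eligible.
Paid Family Leave — benefits waiver on file ✓; dept HR ✓; age 51 ≥ 25 ✓; rating 4 ≥ 2 ✓; 45 hrs/wk ≥ 35 ✓ → eligible.
Employee Assistance Program — status full-time ✓ (not excluded); benefits waiver on file ✓; rating 4 ≥ 2 ✓; 45 hrs/wk ≥ 40 ✓; grade P5 ≥ P3 ✓ → eligible.
Health Savings Account — age 51 ≥ 25 ✓; rating 4 ≥ 2 ✓; 45 hrs/wk ≥ 40 ✓; service 1109 days ≥ 12 weeks (≈84 days) ✓ → eligible.
AD&D Coverage — status full-time ✓; benefits waiver on file ✓; dept HR ✗ → not eligible.
Relocation Assistance — benefits waiver on file ✓; site Spokane ✗ (not Osaka) → not eligible.
Paid Sabbatical — status full-time ✓; 45 hrs/wk ≥ 15 ✓; age 51 ≥ 18 ✓; eligible for Employee Assistance Program ✓ → eligible.
Employer Retirement Match — status full-time ✓; service 1109 days < 5 years (≈1825 days) ✗ → not eligible.
Profit Sharing Plan — status full-time ✓; service 1109 days ≥ 60 days ✓; age 51 ≥ 21 ✓; rating 4 ≥ 3 ✓; grade P5 ≥ P4 ✓ → eligible.

Paid Family Leave, Employee Assistance Program, Health Savings Account, Paid Sabbatical, Profit Sharing Plan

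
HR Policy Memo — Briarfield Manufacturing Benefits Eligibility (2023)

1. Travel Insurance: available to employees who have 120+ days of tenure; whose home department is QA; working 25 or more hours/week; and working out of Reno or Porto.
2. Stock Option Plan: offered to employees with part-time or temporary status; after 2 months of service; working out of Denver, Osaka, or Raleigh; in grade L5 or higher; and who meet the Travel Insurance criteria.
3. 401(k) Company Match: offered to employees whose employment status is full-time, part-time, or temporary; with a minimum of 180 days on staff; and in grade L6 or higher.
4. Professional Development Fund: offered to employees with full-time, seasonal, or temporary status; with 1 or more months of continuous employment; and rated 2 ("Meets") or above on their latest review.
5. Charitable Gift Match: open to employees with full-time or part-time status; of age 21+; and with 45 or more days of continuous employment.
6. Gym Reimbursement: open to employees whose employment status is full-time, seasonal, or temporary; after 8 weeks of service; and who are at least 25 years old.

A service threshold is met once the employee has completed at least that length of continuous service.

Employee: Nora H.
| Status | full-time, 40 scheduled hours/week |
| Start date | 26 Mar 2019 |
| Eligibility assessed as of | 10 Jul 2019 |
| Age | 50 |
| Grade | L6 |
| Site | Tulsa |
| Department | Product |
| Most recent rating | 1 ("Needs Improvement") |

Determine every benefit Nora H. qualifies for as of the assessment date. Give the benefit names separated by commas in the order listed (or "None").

Service from 26 Mar 2019 to 10 Jul 2019: 106 days.
Travel Insurance — service 106 days < 120 days ✗ → not eligible.
Stock Option Plan — status full-time ✗ (requires part-time or temporary) → not eligible.
401(k) Company Match — status full-time ✓; service 106 days < 180 days ✗ → not eligible.
Professional Development Fund — status full-time ✓; service 106 days ≥ 1 month (≈30 days) ✓; rating 1 < 2 ✗ → not eligible.
Charitable Gift Match — status full-time ✓; age 50 ≥ 21 ✓; service 106 days ≥ 45 days ✓ → eligible.
Gym Reimbursement — status full-time ✓; service 106 days ≥ 8 weeks (≈56 days) ✓; age 50 ≥ 25 ✓ → eligible.

Charitable Gift Match, Gym Reimbursement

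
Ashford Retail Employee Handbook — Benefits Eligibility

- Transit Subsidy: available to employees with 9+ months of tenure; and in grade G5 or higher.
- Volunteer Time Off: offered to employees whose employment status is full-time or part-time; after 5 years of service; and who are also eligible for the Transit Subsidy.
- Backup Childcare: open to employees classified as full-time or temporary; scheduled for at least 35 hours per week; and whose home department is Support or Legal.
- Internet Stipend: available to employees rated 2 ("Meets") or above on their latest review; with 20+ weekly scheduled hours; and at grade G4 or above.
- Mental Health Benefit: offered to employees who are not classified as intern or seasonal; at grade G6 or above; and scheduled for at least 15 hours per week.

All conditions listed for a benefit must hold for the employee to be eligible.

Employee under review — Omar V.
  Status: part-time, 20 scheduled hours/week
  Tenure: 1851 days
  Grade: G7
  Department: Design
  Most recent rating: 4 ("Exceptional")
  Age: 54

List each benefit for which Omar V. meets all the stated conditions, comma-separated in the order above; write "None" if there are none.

Transit Subsidy — service 1851 days ≥ 9 months (≈270 days) ✓; grade G7 ≥ G5 ✓ → eligible.
Volunteer Time Off — status part-time ✓; service 1851 days ≥ 5 years (≈1825 days) ✓; eligible for Transit Subsidy ✓ → eligible.
Backup Childcare — status part-time ✗ (requires full-time or temporary) → not eligible.
Internet Stipend — rating 4 ≥ 2 ✓; 20 hrs/wk ≥ 20 ✓; grade G7 ≥ G4 ✓ → eligible.
Mental Health Benefit — status part-time ✓ (not excluded); grade G7 ≥ G6 ✓; 20 hrs/wk ≥ 15 ✓ → eligible.

Transit Subsidy, Volunteer Time Off, Internet Stipend, Mental Health Benefit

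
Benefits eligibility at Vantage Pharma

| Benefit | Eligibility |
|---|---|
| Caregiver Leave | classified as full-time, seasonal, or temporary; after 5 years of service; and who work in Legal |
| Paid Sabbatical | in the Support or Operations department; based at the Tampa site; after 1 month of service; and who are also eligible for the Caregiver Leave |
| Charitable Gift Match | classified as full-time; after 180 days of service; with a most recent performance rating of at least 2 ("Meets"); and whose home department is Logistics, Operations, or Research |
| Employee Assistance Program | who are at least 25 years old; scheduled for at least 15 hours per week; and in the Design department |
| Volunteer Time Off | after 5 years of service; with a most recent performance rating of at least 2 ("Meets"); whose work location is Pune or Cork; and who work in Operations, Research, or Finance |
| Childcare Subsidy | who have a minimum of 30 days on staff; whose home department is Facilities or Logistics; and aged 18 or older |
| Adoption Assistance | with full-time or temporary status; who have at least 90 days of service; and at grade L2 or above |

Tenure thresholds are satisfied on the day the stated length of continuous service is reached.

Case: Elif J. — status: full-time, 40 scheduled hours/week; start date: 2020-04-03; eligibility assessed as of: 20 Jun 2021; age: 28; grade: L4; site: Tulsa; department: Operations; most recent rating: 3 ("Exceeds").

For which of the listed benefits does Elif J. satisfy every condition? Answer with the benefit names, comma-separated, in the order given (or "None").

Service from 2020-04-03 to 20 Jun 2021: 443 days.
Caregiver Leave — status full-time ✓; service 443 days < 5 years (≈1825 days) ✗ → not eligible.
Paid Sabbatical — dept Operations ✓; site Tulsa ✗ (not Tampa) → not eligible.
Charitable Gift Match — status full-time ✓; service 443 days ≥ 180 days ✓; rating 3 ≥ 2 ✓; dept Operations ✓ → eligible.
Employee Assistance Program — age 28 ≥ 25 ✓; 40 hrs/wk ≥ 15 ✓; dept Operations ✗ → not eligible.
Volunteer Time Off — service 443 days < 5 years (≈1825 days) ✗ → not eligible.
Childcare Subsidy — service 443 days ≥ 30 days ✓; dept Operations ✗ → not eligible.
Adoption Assistance — status full-time ✓; service 443 days ≥ 90 days ✓; grade L4 ≥ L2 ✓ → eligible.

Charitable Gift Match, Adoption Assistance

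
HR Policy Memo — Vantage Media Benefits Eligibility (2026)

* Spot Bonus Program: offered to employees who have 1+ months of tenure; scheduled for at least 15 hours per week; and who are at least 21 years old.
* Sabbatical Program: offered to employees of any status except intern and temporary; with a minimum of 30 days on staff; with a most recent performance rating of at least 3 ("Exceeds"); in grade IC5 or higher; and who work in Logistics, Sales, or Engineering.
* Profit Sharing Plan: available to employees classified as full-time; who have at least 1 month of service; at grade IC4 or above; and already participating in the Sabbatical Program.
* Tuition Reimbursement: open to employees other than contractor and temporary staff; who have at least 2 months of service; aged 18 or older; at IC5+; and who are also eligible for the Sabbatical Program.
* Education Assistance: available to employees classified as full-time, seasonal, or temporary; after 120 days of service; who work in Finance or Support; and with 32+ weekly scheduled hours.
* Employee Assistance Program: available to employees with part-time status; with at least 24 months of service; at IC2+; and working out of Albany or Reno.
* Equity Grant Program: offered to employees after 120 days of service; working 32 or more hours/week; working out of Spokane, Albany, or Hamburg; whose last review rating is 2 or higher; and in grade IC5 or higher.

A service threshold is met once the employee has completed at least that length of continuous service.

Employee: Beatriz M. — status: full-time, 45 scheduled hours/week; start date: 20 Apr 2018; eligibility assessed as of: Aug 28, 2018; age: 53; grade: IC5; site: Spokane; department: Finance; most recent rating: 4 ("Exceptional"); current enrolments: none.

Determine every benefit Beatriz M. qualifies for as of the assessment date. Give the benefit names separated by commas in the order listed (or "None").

Service from 20 Apr 2018 to Aug 28, 2018: 130 days.
Spot Bonus Program — service 130 days ≥ 1 month (≈30 days) ✓; 45 hrs/wk ≥ 15 ✓; age 53 ≥ 21 ✓ → eligible.
Sabbatical Program — status full-time ✓ (not excluded); service 130 days ≥ 30 days ✓; rating 4 ≥ 3 ✓; grade IC5 ≥ IC5 ✓; dept Finance ✗ → not eligible.
Profit Sharing Plan — status full-time ✓; service 130 days ≥ 1 month (≈30 days) ✓; grade IC5 ≥ IC4 ✓; not enrolled in Sabbatical Program ✗ → not eligible.
Tuition Reimbursement — status full-time ✓ (not excluded); service 130 days ≥ 2 months (≈60 days) ✓; age 53 ≥ 18 ✓; grade IC5 ≥ IC5 ✓; not eligible for Sabbatical Program ✗ → not eligible.
Education Assistance — status full-time ✓; service 130 days ≥ 120 days ✓; dept Finance ✓; 45 hrs/wk ≥ 32 ✓ → eligible.
Employee Assistance Program — status full-time ✗ (requires part-time) → not eligible.
Equity Grant Program — service 130 days ≥ 120 days ✓; 45 hrs/wk ≥ 32 ✓; site Spokane ✓; rating 4 ≥ 2 ✓; grade IC5 ≥ IC5 ✓ → eligible.

Spot Bonus Program, Education Assistance, Equity Grant Program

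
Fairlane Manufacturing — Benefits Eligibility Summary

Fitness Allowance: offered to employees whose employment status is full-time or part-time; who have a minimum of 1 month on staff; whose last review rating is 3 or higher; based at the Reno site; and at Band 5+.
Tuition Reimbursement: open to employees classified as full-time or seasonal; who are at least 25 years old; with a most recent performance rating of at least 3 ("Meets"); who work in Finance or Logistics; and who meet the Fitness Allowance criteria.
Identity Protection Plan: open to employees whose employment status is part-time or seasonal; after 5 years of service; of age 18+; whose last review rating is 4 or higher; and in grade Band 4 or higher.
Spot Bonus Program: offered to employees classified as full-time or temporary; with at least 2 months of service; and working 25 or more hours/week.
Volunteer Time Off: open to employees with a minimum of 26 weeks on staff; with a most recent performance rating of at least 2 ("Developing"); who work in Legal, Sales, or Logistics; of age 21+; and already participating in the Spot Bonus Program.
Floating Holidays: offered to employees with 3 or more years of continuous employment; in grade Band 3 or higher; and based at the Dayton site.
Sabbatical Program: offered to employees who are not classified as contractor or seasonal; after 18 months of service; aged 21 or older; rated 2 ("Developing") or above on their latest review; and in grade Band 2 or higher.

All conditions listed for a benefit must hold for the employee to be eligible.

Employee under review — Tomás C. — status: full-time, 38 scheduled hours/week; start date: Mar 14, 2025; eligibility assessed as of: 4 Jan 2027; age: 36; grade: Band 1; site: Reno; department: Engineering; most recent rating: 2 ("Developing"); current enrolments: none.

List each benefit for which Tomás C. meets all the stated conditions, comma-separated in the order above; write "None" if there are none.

Spot Bonus Program

Service from Mar 14, 2025 to 4 Jan 2027: 661 days.
Fitness Allowance — status full-time ✓; service 661 days ≥ 1 month (≈30 days) ✓; rating 2 < 3 ✗ → not eligible.
Tuition Reimbursement — status full-time ✓; age 36 ≥ 25 ✓; rating 2 < 3 ✗ → not eligible.
Identity Protection Plan — status full-time ✗ (requires part-time or seasonal) → not eligible.
Spot Bonus Program — status full-time ✓; service 661 days ≥ 2 months (≈60 days) ✓; 38 hrs/wk ≥ 25 ✓ → eligible.
Volunteer Time Off — service 661 days ≥ 26 weeks (≈182 days) ✓; rating 2 ≥ 2 ✓; dept Engineering ✗ → not eligible.
Floating Holidays — service 661 days < 3 years (≈1095 days) ✗ → not eligible.
Sabbatical Program — status full-time ✓ (not excluded); service 661 days ≥ 18 months (≈540 days) ✓; age 36 ≥ 21 ✓; rating 2 ≥ 2 ✓; grade Band 1 < Band 2 ✗ → not eligible.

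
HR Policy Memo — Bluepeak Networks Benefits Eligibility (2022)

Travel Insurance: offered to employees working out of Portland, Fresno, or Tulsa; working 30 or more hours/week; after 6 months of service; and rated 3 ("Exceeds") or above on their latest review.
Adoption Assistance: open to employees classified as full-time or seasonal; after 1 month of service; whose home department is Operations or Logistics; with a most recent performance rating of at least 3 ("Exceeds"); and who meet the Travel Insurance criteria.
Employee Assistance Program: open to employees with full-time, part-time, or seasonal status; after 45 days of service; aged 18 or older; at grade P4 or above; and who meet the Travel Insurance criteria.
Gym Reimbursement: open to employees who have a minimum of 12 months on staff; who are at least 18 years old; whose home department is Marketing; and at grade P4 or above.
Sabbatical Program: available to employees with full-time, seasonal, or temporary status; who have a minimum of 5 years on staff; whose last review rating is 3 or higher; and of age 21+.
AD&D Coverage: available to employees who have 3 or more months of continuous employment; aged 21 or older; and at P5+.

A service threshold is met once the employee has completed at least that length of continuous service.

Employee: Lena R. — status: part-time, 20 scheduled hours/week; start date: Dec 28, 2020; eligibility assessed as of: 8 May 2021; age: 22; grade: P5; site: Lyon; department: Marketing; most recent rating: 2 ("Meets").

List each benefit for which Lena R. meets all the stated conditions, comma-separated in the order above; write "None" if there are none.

Service from Dec 28, 2020 to 8 May 2021: 131 days.
Travel Insurance — site Lyon ✗ (not Portland, Fresno, or Tulsa) → not eligible.
Adoption Assistance — status part-time ✗ (requires full-time or seasonal) → not eligible.
Employee Assistance Program — status part-time ✓; service 131 days ≥ 45 days ✓; age 22 ≥ 18 ✓; grade P5 ≥ P4 ✓; not eligible for Travel Insurance ✗ → not eligible.
Gym Reimbursement — service 131 days < 12 months (≈360 days) ✗ → not eligible.
Sabbatical Program — status part-time ✗ (requires full-time, seasonal, or temporary) → not eligible.
AD&D Coverage — service 131 days ≥ 3 months (≈90 days) ✓; age 22 ≥ 21 ✓; grade P5 ≥ P5 ✓ → eligible.

AD&D Coverage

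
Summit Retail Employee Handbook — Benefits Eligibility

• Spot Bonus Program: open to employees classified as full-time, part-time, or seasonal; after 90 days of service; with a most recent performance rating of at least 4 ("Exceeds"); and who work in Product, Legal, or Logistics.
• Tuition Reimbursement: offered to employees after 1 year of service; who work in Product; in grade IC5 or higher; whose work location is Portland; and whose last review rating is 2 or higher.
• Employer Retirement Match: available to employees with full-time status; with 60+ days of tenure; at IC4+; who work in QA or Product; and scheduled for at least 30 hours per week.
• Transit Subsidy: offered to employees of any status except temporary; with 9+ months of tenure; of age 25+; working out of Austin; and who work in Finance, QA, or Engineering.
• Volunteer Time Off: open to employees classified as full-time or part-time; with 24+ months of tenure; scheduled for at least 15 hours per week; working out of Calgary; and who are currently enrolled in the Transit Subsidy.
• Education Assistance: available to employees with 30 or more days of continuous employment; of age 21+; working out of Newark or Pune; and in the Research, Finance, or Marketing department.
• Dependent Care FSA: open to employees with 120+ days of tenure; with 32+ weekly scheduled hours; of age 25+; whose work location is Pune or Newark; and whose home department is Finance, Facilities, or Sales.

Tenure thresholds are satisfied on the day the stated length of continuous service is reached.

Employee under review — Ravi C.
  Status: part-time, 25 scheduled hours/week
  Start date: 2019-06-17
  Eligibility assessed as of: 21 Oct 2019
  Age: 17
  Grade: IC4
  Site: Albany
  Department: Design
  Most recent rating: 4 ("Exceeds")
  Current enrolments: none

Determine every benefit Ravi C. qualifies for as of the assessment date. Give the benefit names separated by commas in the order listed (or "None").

None

Service from 2019-06-17 to 21 Oct 2019: 126 days.
Spot Bonus Program — status part-time ✓; service 126 days ≥ 90 days ✓; rating 4 ≥ 4 ✓; dept Design ✗ → not eligible.
Tuition Reimbursement — service 126 days < 1 year (≈365 days) ✗ → not eligible.
Employer Retirement Match — status part-time ✗ (requires full-time) → not eligible.
Transit Subsidy — status part-time ✓ (not excluded); service 126 days < 9 months (≈270 days) ✗ → not eligible.
Volunteer Time Off — status part-time ✓; service 126 days < 24 months (≈720 days) ✗ → not eligible.
Education Assistance — service 126 days ≥ 30 days ✓; age 17 < 21 ✗ → not eligible.
Dependent Care FSA — service 126 days ≥ 120 days ✓; 25 hrs/wk < 32 ✗ → not eligible.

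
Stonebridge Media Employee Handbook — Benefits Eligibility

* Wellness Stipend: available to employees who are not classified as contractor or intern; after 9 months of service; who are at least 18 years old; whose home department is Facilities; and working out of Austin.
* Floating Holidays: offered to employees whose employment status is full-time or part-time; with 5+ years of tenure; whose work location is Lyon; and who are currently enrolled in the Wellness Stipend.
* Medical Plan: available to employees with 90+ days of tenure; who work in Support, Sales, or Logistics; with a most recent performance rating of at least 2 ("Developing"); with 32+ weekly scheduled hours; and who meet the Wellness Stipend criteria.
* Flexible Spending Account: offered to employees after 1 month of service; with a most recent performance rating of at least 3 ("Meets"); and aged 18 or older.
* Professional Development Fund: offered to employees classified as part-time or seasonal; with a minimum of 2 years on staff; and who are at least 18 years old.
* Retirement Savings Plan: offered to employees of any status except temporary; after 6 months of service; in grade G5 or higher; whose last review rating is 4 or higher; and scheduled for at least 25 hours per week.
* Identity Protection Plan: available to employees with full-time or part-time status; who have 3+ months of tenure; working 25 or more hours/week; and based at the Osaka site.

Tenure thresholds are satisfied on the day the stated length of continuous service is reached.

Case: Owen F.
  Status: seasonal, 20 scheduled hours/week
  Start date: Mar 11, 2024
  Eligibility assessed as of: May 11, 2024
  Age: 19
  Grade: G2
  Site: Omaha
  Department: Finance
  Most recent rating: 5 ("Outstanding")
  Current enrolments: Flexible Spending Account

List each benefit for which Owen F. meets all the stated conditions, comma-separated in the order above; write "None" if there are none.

Flexible Spending Account

Service from Mar 11, 2024 to May 11, 2024: 61 days.
Wellness Stipend — status seasonal ✓ (not excluded); service 61 days < 9 months (≈270 days) ✗ → not eligible.
Floating Holidays — status seasonal ✗ (requires full-time or part-time) → not eligible.
Medical Plan — service 61 days < 90 days ✗ → not eligible.
Flexible Spending Account — service 61 days ≥ 1 month (≈30 days) ✓; rating 5 ≥ 3 ✓; age 19 ≥ 18 ✓ → eligible.
Professional Development Fund — status seasonal ✓; service 61 days < 2 years (≈730 days) ✗ → not eligible.
Retirement Savings Plan — status seasonal ✓ (not excluded); service 61 days < 6 months (≈180 days) ✗ → not eligible.
Identity Protection Plan — status seasonal ✗ (requires full-time or part-time) → not eligible.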